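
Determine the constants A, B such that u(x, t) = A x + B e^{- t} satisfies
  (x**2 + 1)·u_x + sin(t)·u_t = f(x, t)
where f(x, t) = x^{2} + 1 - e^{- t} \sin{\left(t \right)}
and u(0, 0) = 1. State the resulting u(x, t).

Substitute the ansatz u = A x + B e^{- t} into the left-hand side.
Derivatives of the ansatz:
  u_x = A
  u_t = - B e^{- t}
Term by term:
  (x**2 + 1)·u_x = A x^{2} + A
  sin(t)·u_t = - B e^{- t} \sin{\left(t \right)}
So the left-hand side equals
  A x^{2} + A - B e^{- t} \sin{\left(t \right)}
This must equal f(x, t) = x^{2} + 1 - e^{- t} \sin{\left(t \right)} identically.
Matching coefficients of the independent functions:
  [constant term, x^{2}]:  A = 1
  [e^{- t} \sin{\left(t \right)}]:  - B = -1
Solving: A = 1, B = 1.
Check against the point condition:
  u(0, 0) = 1  ⟹  B = 1  ✓
Hence u(x, t) = x + e^{- t}.

Answer: u(x, t) = x + e^{- t}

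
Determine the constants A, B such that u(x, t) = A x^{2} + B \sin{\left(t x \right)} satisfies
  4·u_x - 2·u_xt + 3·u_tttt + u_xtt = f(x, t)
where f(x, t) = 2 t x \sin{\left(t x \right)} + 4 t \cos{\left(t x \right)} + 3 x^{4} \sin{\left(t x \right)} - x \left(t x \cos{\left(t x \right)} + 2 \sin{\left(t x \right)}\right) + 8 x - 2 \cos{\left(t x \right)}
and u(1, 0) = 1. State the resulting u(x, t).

Answer: u(x, t) = x^{2} + \sin{\left(t x \right)}

Derivation:
Substitute the ansatz u = A x^{2} + B \sin{\left(t x \right)} into the left-hand side.
Derivatives of the ansatz:
  u_x = 2 A x + B t \cos{\left(t x \right)}
  u_xt = - B t x \sin{\left(t x \right)} + B \cos{\left(t x \right)}
  u_tttt = B x^{4} \sin{\left(t x \right)}
  u_xtt = - B t x^{2} \cos{\left(t x \right)} - 2 B x \sin{\left(t x \right)}
Term by term:
  4·u_x = 8 A x + 4 B t \cos{\left(t x \right)}
  -2·u_xt = 2 B t x \sin{\left(t x \right)} - 2 B \cos{\left(t x \right)}
  3·u_tttt = 3 B x^{4} \sin{\left(t x \right)}
  u_xtt = - B t x^{2} \cos{\left(t x \right)} - 2 B x \sin{\left(t x \right)}
So the left-hand side equals
  8 A x - B t x^{2} \cos{\left(t x \right)} + 2 B t x \sin{\left(t x \right)} + 4 B t \cos{\left(t x \right)} + 3 B x^{4} \sin{\left(t x \right)} - 2 B x \sin{\left(t x \right)} - 2 B \cos{\left(t x \right)}
This must equal f(x, t) identically; expanded, f = - t x^{2} \cos{\left(t x \right)} + 2 t x \sin{\left(t x \right)} + 4 t \cos{\left(t x \right)} + 3 x^{4} \sin{\left(t x \right)} - 2 x \sin{\left(t x \right)} + 8 x - 2 \cos{\left(t x \right)}.
Matching coefficients of the independent functions:
  [x]:  8 A = 8
  [t \cos{\left(t x \right)}]:  4 B = 4
  [x \sin{\left(t x \right)}, \cos{\left(t x \right)}]:  - 2 B = -2
  [x^{4} \sin{\left(t x \right)}]:  3 B = 3
  [t x \sin{\left(t x \right)}]:  2 B = 2
  [t x^{2} \cos{\left(t x \right)}]:  - B = -1
Solving: A = 1, B = 1.
Check against the point condition:
  u(1, 0) = 1  ⟹  A = 1  ✓
Hence u(x, t) = x^{2} + \sin{\left(t x \right)}.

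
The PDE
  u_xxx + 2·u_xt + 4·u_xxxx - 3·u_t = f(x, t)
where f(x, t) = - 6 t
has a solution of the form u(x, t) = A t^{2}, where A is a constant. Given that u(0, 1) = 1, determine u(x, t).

Answer: u(x, t) = t^{2}

Derivation:
Substitute the ansatz u = A t^{2} into the left-hand side.
Derivatives of the ansatz:
  u_xxx = 0
  u_xt = 0
  u_xxxx = 0
  u_t = 2 A t
Term by term:
  u_xxx = 0
  2·u_xt = 0
  4·u_xxxx = 0
  -3·u_t = - 6 A t
So the left-hand side equals
  - 6 A t
This must equal f(x, t) = - 6 t identically.
Matching coefficients of the independent functions:
  [t]:  - 6 A = -6
Solving: A = 1.
Check against the point condition:
  u(0, 1) = 1  ⟹  A = 1  ✓
Hence u(x, t) = t^{2}.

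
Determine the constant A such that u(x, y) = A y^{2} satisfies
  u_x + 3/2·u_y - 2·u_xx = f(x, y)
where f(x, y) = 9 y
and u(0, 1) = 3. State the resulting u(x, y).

Substitute the ansatz u = A y^{2} into the left-hand side.
Derivatives of the ansatz:
  u_x = 0
  u_y = 2 A y
  u_xx = 0
Term by term:
  u_x = 0
  3/2·u_y = 3 A y
  -2·u_xx = 0
So the left-hand side equals
  3 A y
This must equal f(x, y) = 9 y identically.
Matching coefficients of the independent functions:
  [y]:  3 A = 9
Solving: A = 3.
Check against the point condition:
  u(0, 1) = 3  ⟹  A = 3  ✓
Hence u(x, y) = 3 y^{2}.

Answer: u(x, y) = 3 y^{2}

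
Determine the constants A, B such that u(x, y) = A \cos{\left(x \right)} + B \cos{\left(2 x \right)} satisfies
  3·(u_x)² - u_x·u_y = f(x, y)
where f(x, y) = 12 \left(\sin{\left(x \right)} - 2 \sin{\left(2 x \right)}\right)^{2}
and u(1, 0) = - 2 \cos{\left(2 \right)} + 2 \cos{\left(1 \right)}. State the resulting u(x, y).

Substitute the ansatz u = A \cos{\left(x \right)} + B \cos{\left(2 x \right)} into the left-hand side.
Derivatives of the ansatz:
  u_x = - A \sin{\left(x \right)} - 2 B \sin{\left(2 x \right)}
  u_y = 0
Term by term:
  3·(u_x)² = 3 A^{2} \sin^{2}{\left(x \right)} + 12 A B \sin{\left(x \right)} \sin{\left(2 x \right)} + 12 B^{2} \sin^{2}{\left(2 x \right)}
  -u_x·u_y = 0
So the left-hand side equals
  3 A^{2} \sin^{2}{\left(x \right)} + 12 A B \sin{\left(x \right)} \sin{\left(2 x \right)} + 12 B^{2} \sin^{2}{\left(2 x \right)}
This must equal f(x, y) identically; expanded, f = 12 \sin^{2}{\left(x \right)} - 48 \sin{\left(x \right)} \sin{\left(2 x \right)} + 48 \sin^{2}{\left(2 x \right)}.
Matching coefficients of the independent functions:
  [\sin{\left(x \right)} \sin{\left(2 x \right)}]:  12 A B = -48
  [\sin^{2}{\left(x \right)}]:  3 A^{2} = 12
  [\sin^{2}{\left(2 x \right)}]:  12 B^{2} = 48
These equations allow (A, B) = (-2, 2) or (2, -2).
Impose the point condition(s):
  u(1, 0) = - 2 \cos{\left(2 \right)} + 2 \cos{\left(1 \right)}  ⟹  A \cos{\left(1 \right)} + B \cos{\left(2 \right)} = - 2 \cos{\left(2 \right)} + 2 \cos{\left(1 \right)}
Only A = 2, B = -2 satisfies everything.
Hence u(x, y) = 2 \cos{\left(x \right)} - 2 \cos{\left(2 x \right)}.

Answer: u(x, y) = 2 \cos{\left(x \right)} - 2 \cos{\left(2 x \right)}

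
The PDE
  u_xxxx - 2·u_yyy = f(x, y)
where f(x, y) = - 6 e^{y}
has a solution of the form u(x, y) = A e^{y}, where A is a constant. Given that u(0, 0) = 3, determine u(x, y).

Answer: u(x, y) = 3 e^{y}

Derivation:
Substitute the ansatz u = A e^{y} into the left-hand side.
Derivatives of the ansatz:
  u_xxxx = 0
  u_yyy = A e^{y}
Term by term:
  u_xxxx = 0
  -2·u_yyy = - 2 A e^{y}
So the left-hand side equals
  - 2 A e^{y}
This must equal f(x, y) = - 6 e^{y} identically.
Matching coefficients of the independent functions:
  [e^{y}]:  - 2 A = -6
Solving: A = 3.
Check against the point condition:
  u(0, 0) = 3  ⟹  A = 3  ✓
Hence u(x, y) = 3 e^{y}.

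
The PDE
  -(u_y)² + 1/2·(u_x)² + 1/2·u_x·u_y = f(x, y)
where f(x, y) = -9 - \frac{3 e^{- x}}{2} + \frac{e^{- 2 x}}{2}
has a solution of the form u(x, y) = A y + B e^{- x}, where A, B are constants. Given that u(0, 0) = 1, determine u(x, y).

Answer: u(x, y) = 3 y + e^{- x}

Derivation:
Substitute the ansatz u = A y + B e^{- x} into the left-hand side.
Derivatives of the ansatz:
  u_y = A
  u_x = - B e^{- x}
Term by term:
  -(u_y)² = - A^{2}
  1/2·(u_x)² = \frac{B^{2} e^{- 2 x}}{2}
  1/2·u_x·u_y = - \frac{A B e^{- x}}{2}
So the left-hand side equals
  - A^{2} - \frac{A B e^{- x}}{2} + \frac{B^{2} e^{- 2 x}}{2}
This must equal f(x, y) = -9 - \frac{3 e^{- x}}{2} + \frac{e^{- 2 x}}{2} identically.
Matching coefficients of the independent functions:
  [constant term]:  - A^{2} = -9
  [e^{- 2 x}]:  \frac{B^{2}}{2} = \frac{1}{2}
  [e^{- x}]:  - \frac{A B}{2} = - \frac{3}{2}
These equations allow (A, B) = (-3, -1) or (3, 1).
Impose the point condition(s):
  u(0, 0) = 1  ⟹  B = 1
Only A = 3, B = 1 satisfies everything.
Hence u(x, y) = 3 y + e^{- x}.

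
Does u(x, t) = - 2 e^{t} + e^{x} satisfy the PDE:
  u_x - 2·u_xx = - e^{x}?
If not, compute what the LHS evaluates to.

Evaluate each term of the left-hand side for u = - 2 e^{t} + e^{x}.
Derivatives:
  u_x = e^{x}
  u_xx = e^{x}
Terms:
  u_x = e^{x}
  -2·u_xx = - 2 e^{x}
Sum: LHS = - e^{x}
This is exactly the given right-hand side, so u is a solution.

Answer: Yes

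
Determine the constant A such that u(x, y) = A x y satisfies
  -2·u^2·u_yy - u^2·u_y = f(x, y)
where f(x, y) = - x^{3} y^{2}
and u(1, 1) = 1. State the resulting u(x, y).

Substitute the ansatz u = A x y into the left-hand side.
Derivatives of the ansatz:
  u_yy = 0
  u_y = A x
Term by term:
  -2·u^2·u_yy = 0
  -u^2·u_y = - A^{3} x^{3} y^{2}
So the left-hand side equals
  - A^{3} x^{3} y^{2}
This must equal f(x, y) = - x^{3} y^{2} identically.
Matching coefficients of the independent functions:
  [x^{3} y^{2}]:  - A^{3} = -1
Solving: A = 1.
Check against the point condition:
  u(1, 1) = 1  ⟹  A = 1  ✓
Hence u(x, y) = x y.

Answer: u(x, y) = x y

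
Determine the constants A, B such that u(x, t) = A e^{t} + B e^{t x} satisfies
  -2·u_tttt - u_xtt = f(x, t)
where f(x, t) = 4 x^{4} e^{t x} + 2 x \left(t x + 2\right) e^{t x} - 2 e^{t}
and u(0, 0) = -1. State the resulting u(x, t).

Substitute the ansatz u = A e^{t} + B e^{t x} into the left-hand side.
Derivatives of the ansatz:
  u_tttt = A e^{t} + B x^{4} e^{t x}
  u_xtt = B t x^{2} e^{t x} + 2 B x e^{t x}
Term by term:
  -2·u_tttt = - 2 A e^{t} - 2 B x^{4} e^{t x}
  -u_xtt = - B t x^{2} e^{t x} - 2 B x e^{t x}
So the left-hand side equals
  - 2 A e^{t} - B t x^{2} e^{t x} - 2 B x^{4} e^{t x} - 2 B x e^{t x}
This must equal f(x, t) identically; expanded, f = 2 t x^{2} e^{t x} + 4 x^{4} e^{t x} + 4 x e^{t x} - 2 e^{t}.
Matching coefficients of the independent functions:
  [x e^{t x}, x^{4} e^{t x}]:  - 2 B = 4
  [t x^{2} e^{t x}]:  - B = 2
  [e^{t}]:  - 2 A = -2
Solving: A = 1, B = -2.
Check against the point condition:
  u(0, 0) = -1  ⟹  A + B = -1  ✓
Hence u(x, t) = e^{t} - 2 e^{t x}.

Answer: u(x, t) = e^{t} - 2 e^{t x}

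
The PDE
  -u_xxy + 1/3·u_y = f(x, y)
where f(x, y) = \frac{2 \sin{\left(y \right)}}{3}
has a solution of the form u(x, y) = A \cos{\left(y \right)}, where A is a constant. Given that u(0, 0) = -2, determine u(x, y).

Substitute the ansatz u = A \cos{\left(y \right)} into the left-hand side.
Derivatives of the ansatz:
  u_xxy = 0
  u_y = - A \sin{\left(y \right)}
Term by term:
  -u_xxy = 0
  1/3·u_y = - \frac{A \sin{\left(y \right)}}{3}
So the left-hand side equals
  - \frac{A \sin{\left(y \right)}}{3}
This must equal f(x, y) = \frac{2 \sin{\left(y \right)}}{3} identically.
Matching coefficients of the independent functions:
  [\sin{\left(y \right)}]:  - \frac{A}{3} = \frac{2}{3}
Solving: A = -2.
Check against the point condition:
  u(0, 0) = -2  ⟹  A = -2  ✓
Hence u(x, y) = - 2 \cos{\left(y \right)}.

Answer: u(x, y) = - 2 \cos{\left(y \right)}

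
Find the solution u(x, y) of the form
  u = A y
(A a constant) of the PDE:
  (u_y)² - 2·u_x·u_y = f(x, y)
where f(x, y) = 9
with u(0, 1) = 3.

Substitute the ansatz u = A y into the left-hand side.
Derivatives of the ansatz:
  u_y = A
  u_x = 0
Term by term:
  (u_y)² = A^{2}
  -2·u_x·u_y = 0
So the left-hand side equals
  A^{2}
This must equal f(x, y) = 9 identically.
Matching coefficients of the independent functions:
  [constant term]:  A^{2} = 9
These equations allow (A) = (-3) or (3).
Impose the point condition(s):
  u(0, 1) = 3  ⟹  A = 3
Only A = 3 satisfies everything.
Hence u(x, y) = 3 y.

Answer: u(x, y) = 3 y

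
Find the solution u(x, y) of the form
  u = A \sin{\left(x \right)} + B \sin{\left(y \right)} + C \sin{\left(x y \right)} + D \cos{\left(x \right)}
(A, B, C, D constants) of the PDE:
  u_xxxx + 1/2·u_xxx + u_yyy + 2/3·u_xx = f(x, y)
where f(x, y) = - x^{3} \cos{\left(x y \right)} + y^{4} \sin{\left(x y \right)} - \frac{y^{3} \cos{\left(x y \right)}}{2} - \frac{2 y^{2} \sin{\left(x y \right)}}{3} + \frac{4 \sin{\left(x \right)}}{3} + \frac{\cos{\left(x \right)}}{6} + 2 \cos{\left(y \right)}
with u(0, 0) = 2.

Answer: u(x, y) = \sin{\left(x \right)} - 2 \sin{\left(y \right)} + \sin{\left(x y \right)} + 2 \cos{\left(x \right)}

Derivation:
Substitute the ansatz u = A \sin{\left(x \right)} + B \sin{\left(y \right)} + C \sin{\left(x y \right)} + D \cos{\left(x \right)} into the left-hand side.
Derivatives of the ansatz:
  u_xxxx = A \sin{\left(x \right)} + C y^{4} \sin{\left(x y \right)} + D \cos{\left(x \right)}
  u_xxx = - A \cos{\left(x \right)} - C y^{3} \cos{\left(x y \right)} + D \sin{\left(x \right)}
  u_yyy = - B \cos{\left(y \right)} - C x^{3} \cos{\left(x y \right)}
  u_xx = - A \sin{\left(x \right)} - C y^{2} \sin{\left(x y \right)} - D \cos{\left(x \right)}
Term by term:
  u_xxxx = A \sin{\left(x \right)} + C y^{4} \sin{\left(x y \right)} + D \cos{\left(x \right)}
  1/2·u_xxx = - \frac{A \cos{\left(x \right)}}{2} - \frac{C y^{3} \cos{\left(x y \right)}}{2} + \frac{D \sin{\left(x \right)}}{2}
  u_yyy = - B \cos{\left(y \right)} - C x^{3} \cos{\left(x y \right)}
  2/3·u_xx = - \frac{2 A \sin{\left(x \right)}}{3} - \frac{2 C y^{2} \sin{\left(x y \right)}}{3} - \frac{2 D \cos{\left(x \right)}}{3}
So the left-hand side equals
  \frac{A \sin{\left(x \right)}}{3} - \frac{A \cos{\left(x \right)}}{2} - B \cos{\left(y \right)} - C x^{3} \cos{\left(x y \right)} + C y^{4} \sin{\left(x y \right)} - \frac{C y^{3} \cos{\left(x y \right)}}{2} - \frac{2 C y^{2} \sin{\left(x y \right)}}{3} + \frac{D \sin{\left(x \right)}}{2} + \frac{D \cos{\left(x \right)}}{3}
This must equal f(x, y) = - x^{3} \cos{\left(x y \right)} + y^{4} \sin{\left(x y \right)} - \frac{y^{3} \cos{\left(x y \right)}}{2} - \frac{2 y^{2} \sin{\left(x y \right)}}{3} + \frac{4 \sin{\left(x \right)}}{3} + \frac{\cos{\left(x \right)}}{6} + 2 \cos{\left(y \right)} identically.
Matching coefficients of the independent functions:
  [x^{3} \cos{\left(x y \right)}]:  - C = -1
  [y^{2} \sin{\left(x y \right)}]:  - \frac{2 C}{3} = - \frac{2}{3}
  [y^{3} \cos{\left(x y \right)}]:  - \frac{C}{2} = - \frac{1}{2}
  [y^{4} \sin{\left(x y \right)}]:  C = 1
  [\sin{\left(x \right)}]:  \frac{A}{3} + \frac{D}{2} = \frac{4}{3}
  [\cos{\left(x \right)}]:  - \frac{A}{2} + \frac{D}{3} = \frac{1}{6}
  [\cos{\left(y \right)}]:  - B = 2
Solving: A = 1, B = -2, C = 1, D = 2.
Check against the point condition:
  u(0, 0) = 2  ⟹  D = 2  ✓
Hence u(x, y) = \sin{\left(x \right)} - 2 \sin{\left(y \right)} + \sin{\left(x y \right)} + 2 \cos{\left(x \right)}.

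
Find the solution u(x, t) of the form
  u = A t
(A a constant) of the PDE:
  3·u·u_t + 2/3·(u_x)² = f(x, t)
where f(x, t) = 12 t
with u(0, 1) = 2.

Substitute the ansatz u = A t into the left-hand side.
Derivatives of the ansatz:
  u_t = A
  u_x = 0
Term by term:
  3·u·u_t = 3 A^{2} t
  2/3·(u_x)² = 0
So the left-hand side equals
  3 A^{2} t
This must equal f(x, t) = 12 t identically.
Matching coefficients of the independent functions:
  [t]:  3 A^{2} = 12
These equations allow (A) = (-2) or (2).
Impose the point condition(s):
  u(0, 1) = 2  ⟹  A = 2
Only A = 2 satisfies everything.
Hence u(x, t) = 2 t.

Answer: u(x, t) = 2 t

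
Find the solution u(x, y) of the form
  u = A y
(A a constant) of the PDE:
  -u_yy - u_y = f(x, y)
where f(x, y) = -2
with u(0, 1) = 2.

Answer: u(x, y) = 2 y

Derivation:
Substitute the ansatz u = A y into the left-hand side.
Derivatives of the ansatz:
  u_yy = 0
  u_y = A
Term by term:
  -u_yy = 0
  -u_y = - A
So the left-hand side equals
  - A
This must equal f(x, y) = -2 identically.
Matching coefficients of the independent functions:
  [constant term]:  - A = -2
Solving: A = 2.
Check against the point condition:
  u(0, 1) = 2  ⟹  A = 2  ✓
Hence u(x, y) = 2 y.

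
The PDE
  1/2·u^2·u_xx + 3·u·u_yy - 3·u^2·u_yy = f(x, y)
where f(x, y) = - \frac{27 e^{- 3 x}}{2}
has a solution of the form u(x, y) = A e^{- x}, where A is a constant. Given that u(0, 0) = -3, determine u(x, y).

Substitute the ansatz u = A e^{- x} into the left-hand side.
Derivatives of the ansatz:
  u_xx = A e^{- x}
  u_yy = 0
Term by term:
  1/2·u^2·u_xx = \frac{A^{3} e^{- 3 x}}{2}
  3·u·u_yy = 0
  -3·u^2·u_yy = 0
So the left-hand side equals
  \frac{A^{3} e^{- 3 x}}{2}
This must equal f(x, y) = - \frac{27 e^{- 3 x}}{2} identically.
Matching coefficients of the independent functions:
  [e^{- 3 x}]:  \frac{A^{3}}{2} = - \frac{27}{2}
Solving: A = -3.
Check against the point condition:
  u(0, 0) = -3  ⟹  A = -3  ✓
Hence u(x, y) = - 3 e^{- x}.

Answer: u(x, y) = - 3 e^{- x}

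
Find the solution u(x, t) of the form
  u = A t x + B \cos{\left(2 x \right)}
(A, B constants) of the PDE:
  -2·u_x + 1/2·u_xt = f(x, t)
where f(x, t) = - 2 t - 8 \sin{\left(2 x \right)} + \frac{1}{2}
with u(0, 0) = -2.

Substitute the ansatz u = A t x + B \cos{\left(2 x \right)} into the left-hand side.
Derivatives of the ansatz:
  u_x = A t - 2 B \sin{\left(2 x \right)}
  u_xt = A
Term by term:
  -2·u_x = - 2 A t + 4 B \sin{\left(2 x \right)}
  1/2·u_xt = \frac{A}{2}
So the left-hand side equals
  - 2 A t + \frac{A}{2} + 4 B \sin{\left(2 x \right)}
This must equal f(x, t) = - 2 t - 8 \sin{\left(2 x \right)} + \frac{1}{2} identically.
Matching coefficients of the independent functions:
  [constant term]:  \frac{A}{2} = \frac{1}{2}
  [t]:  - 2 A = -2
  [\sin{\left(2 x \right)}]:  4 B = -8
Solving: A = 1, B = -2.
Check against the point condition:
  u(0, 0) = -2  ⟹  B = -2  ✓
Hence u(x, t) = t x - 2 \cos{\left(2 x \right)}.

Answer: u(x, t) = t x - 2 \cos{\left(2 x \right)}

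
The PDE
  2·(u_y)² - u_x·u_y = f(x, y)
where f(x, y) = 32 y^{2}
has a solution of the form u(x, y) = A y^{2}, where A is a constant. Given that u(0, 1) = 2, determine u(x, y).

Substitute the ansatz u = A y^{2} into the left-hand side.
Derivatives of the ansatz:
  u_y = 2 A y
  u_x = 0
Term by term:
  2·(u_y)² = 8 A^{2} y^{2}
  -u_x·u_y = 0
So the left-hand side equals
  8 A^{2} y^{2}
This must equal f(x, y) = 32 y^{2} identically.
Matching coefficients of the independent functions:
  [y^{2}]:  8 A^{2} = 32
These equations allow (A) = (-2) or (2).
Impose the point condition(s):
  u(0, 1) = 2  ⟹  A = 2
Only A = 2 satisfies everything.
Hence u(x, y) = 2 y^{2}.

Answer: u(x, y) = 2 y^{2}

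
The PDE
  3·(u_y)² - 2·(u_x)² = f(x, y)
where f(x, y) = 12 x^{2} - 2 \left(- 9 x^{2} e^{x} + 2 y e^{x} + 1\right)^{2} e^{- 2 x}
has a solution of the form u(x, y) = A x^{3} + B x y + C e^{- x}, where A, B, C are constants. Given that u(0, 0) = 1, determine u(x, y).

Answer: u(x, y) = 3 x^{3} - 2 x y + e^{- x}

Derivation:
Substitute the ansatz u = A x^{3} + B x y + C e^{- x} into the left-hand side.
Derivatives of the ansatz:
  u_y = B x
  u_x = 3 A x^{2} + B y - C e^{- x}
Term by term:
  3·(u_y)² = 3 B^{2} x^{2}
  -2·(u_x)² = - 18 A^{2} x^{4} - 12 A B x^{2} y + 12 A C x^{2} e^{- x} - 2 B^{2} y^{2} + 4 B C y e^{- x} - 2 C^{2} e^{- 2 x}
So the left-hand side equals
  - 18 A^{2} x^{4} - 12 A B x^{2} y + 12 A C x^{2} e^{- x} + 3 B^{2} x^{2} - 2 B^{2} y^{2} + 4 B C y e^{- x} - 2 C^{2} e^{- 2 x}
This must equal f(x, y) identically; expanded, f = - 162 x^{4} + 72 x^{2} y + 12 x^{2} + 36 x^{2} e^{- x} - 8 y^{2} - 8 y e^{- x} - 2 e^{- 2 x}.
Matching coefficients of the independent functions:
  [x^{2}]:  3 B^{2} = 12
  [x^{4}]:  - 18 A^{2} = -162
  [y^{2}]:  - 2 B^{2} = -8
  [x^{2} y]:  - 12 A B = 72
  [x^{2} e^{- x}]:  12 A C = 36
  [y e^{- x}]:  4 B C = -8
  [e^{- 2 x}]:  - 2 C^{2} = -2
These equations allow (A, B, C) = (-3, 2, -1) or (3, -2, 1).
Impose the point condition(s):
  u(0, 0) = 1  ⟹  C = 1
Only A = 3, B = -2, C = 1 satisfies everything.
Hence u(x, y) = 3 x^{3} - 2 x y + e^{- x}.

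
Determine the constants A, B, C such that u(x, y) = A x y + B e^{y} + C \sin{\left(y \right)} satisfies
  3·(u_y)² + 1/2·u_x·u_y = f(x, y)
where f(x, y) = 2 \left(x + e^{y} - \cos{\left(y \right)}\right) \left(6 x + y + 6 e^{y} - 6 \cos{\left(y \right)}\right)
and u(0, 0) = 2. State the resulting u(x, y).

Substitute the ansatz u = A x y + B e^{y} + C \sin{\left(y \right)} into the left-hand side.
Derivatives of the ansatz:
  u_y = A x + B e^{y} + C \cos{\left(y \right)}
  u_x = A y
Term by term:
  3·(u_y)² = 3 A^{2} x^{2} + 6 A B x e^{y} + 6 A C x \cos{\left(y \right)} + 3 B^{2} e^{2 y} + 6 B C e^{y} \cos{\left(y \right)} + 3 C^{2} \cos^{2}{\left(y \right)}
  1/2·u_x·u_y = \frac{A^{2} x y}{2} + \frac{A B y e^{y}}{2} + \frac{A C y \cos{\left(y \right)}}{2}
So the left-hand side equals
  3 A^{2} x^{2} + \frac{A^{2} x y}{2} + 6 A B x e^{y} + \frac{A B y e^{y}}{2} + 6 A C x \cos{\left(y \right)} + \frac{A C y \cos{\left(y \right)}}{2} + 3 B^{2} e^{2 y} + 6 B C e^{y} \cos{\left(y \right)} + 3 C^{2} \cos^{2}{\left(y \right)}
This must equal f(x, y) identically; expanded, f = 12 x^{2} + 2 x y + 24 x e^{y} - 24 x \cos{\left(y \right)} + 2 y e^{y} - 2 y \cos{\left(y \right)} + 12 e^{2 y} - 24 e^{y} \cos{\left(y \right)} + 12 \cos^{2}{\left(y \right)}.
Matching coefficients of the independent functions:
  [x^{2}]:  3 A^{2} = 12
  [x y]:  \frac{A^{2}}{2} = 2
  [x e^{y}]:  6 A B = 24
  [x \cos{\left(y \right)}]:  6 A C = -24
  [y e^{y}]:  \frac{A B}{2} = 2
  [y \cos{\left(y \right)}]:  \frac{A C}{2} = -2
  [e^{y} \cos{\left(y \right)}]:  6 B C = -24
  [e^{2 y}]:  3 B^{2} = 12
  [\cos^{2}{\left(y \right)}]:  3 C^{2} = 12
These equations allow (A, B, C) = (-2, -2, 2) or (2, 2, -2).
Impose the point condition(s):
  u(0, 0) = 2  ⟹  B = 2
Only A = 2, B = 2, C = -2 satisfies everything.
Hence u(x, y) = 2 x y + 2 e^{y} - 2 \sin{\left(y \right)}.

Answer: u(x, y) = 2 x y + 2 e^{y} - 2 \sin{\left(y \right)}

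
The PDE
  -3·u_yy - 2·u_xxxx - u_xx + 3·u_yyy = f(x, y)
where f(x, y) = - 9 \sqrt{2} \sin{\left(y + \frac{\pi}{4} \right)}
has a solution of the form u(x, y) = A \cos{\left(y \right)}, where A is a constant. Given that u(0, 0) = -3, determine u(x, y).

Answer: u(x, y) = - 3 \cos{\left(y \right)}

Derivation:
Substitute the ansatz u = A \cos{\left(y \right)} into the left-hand side.
Derivatives of the ansatz:
  u_yy = - A \cos{\left(y \right)}
  u_xxxx = 0
  u_xx = 0
  u_yyy = A \sin{\left(y \right)}
Term by term:
  -3·u_yy = 3 A \cos{\left(y \right)}
  -2·u_xxxx = 0
  -u_xx = 0
  3·u_yyy = 3 A \sin{\left(y \right)}
So the left-hand side equals
  3 A \sin{\left(y \right)} + 3 A \cos{\left(y \right)}
This must equal f(x, y) identically; expanded, f = - 9 \sin{\left(y \right)} - 9 \cos{\left(y \right)}.
Matching coefficients of the independent functions:
  [\sin{\left(y \right)}, \cos{\left(y \right)}]:  3 A = -9
Solving: A = -3.
Check against the point condition:
  u(0, 0) = -3  ⟹  A = -3  ✓
Hence u(x, y) = - 3 \cos{\left(y \right)}.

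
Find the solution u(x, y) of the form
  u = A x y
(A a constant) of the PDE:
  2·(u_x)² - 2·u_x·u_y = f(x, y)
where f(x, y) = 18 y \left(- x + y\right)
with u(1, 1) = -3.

Answer: u(x, y) = - 3 x y

Derivation:
Substitute the ansatz u = A x y into the left-hand side.
Derivatives of the ansatz:
  u_x = A y
  u_y = A x
Term by term:
  2·(u_x)² = 2 A^{2} y^{2}
  -2·u_x·u_y = - 2 A^{2} x y
So the left-hand side equals
  - 2 A^{2} x y + 2 A^{2} y^{2}
This must equal f(x, y) identically; expanded, f = - 18 x y + 18 y^{2}.
Matching coefficients of the independent functions:
  [y^{2}]:  2 A^{2} = 18
  [x y]:  - 2 A^{2} = -18
These equations allow (A) = (-3) or (3).
Impose the point condition(s):
  u(1, 1) = -3  ⟹  A = -3
Only A = -3 satisfies everything.
Hence u(x, y) = - 3 x y.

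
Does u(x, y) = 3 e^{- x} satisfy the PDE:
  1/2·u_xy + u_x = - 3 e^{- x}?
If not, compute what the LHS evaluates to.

Evaluate each term of the left-hand side for u = 3 e^{- x}.
Derivatives:
  u_xy = 0
  u_x = - 3 e^{- x}
Terms:
  1/2·u_xy = 0
  u_x = - 3 e^{- x}
Sum: LHS = - 3 e^{- x}
This is exactly the given right-hand side, so u is a solution.

Answer: Yes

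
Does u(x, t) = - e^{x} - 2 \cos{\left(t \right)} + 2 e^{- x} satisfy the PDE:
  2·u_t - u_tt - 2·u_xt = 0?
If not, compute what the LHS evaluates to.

Answer: No, the LHS evaluates to 4 \sin{\left(t \right)} - 2 \cos{\left(t \right)}

Derivation:
Evaluate each term of the left-hand side for u = - e^{x} - 2 \cos{\left(t \right)} + 2 e^{- x}.
Derivatives:
  u_t = 2 \sin{\left(t \right)}
  u_tt = 2 \cos{\left(t \right)}
  u_xt = 0
Terms:
  2·u_t = 4 \sin{\left(t \right)}
  -u_tt = - 2 \cos{\left(t \right)}
  -2·u_xt = 0
Sum: LHS = 4 \sin{\left(t \right)} - 2 \cos{\left(t \right)}
Given right-hand side: 0. Difference LHS − RHS = 4 \sin{\left(t \right)} - 2 \cos{\left(t \right)} ≠ 0, so u is not a solution.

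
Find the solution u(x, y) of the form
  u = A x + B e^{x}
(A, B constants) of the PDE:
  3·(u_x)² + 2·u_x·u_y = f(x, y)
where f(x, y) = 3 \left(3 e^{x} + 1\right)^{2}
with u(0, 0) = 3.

Substitute the ansatz u = A x + B e^{x} into the left-hand side.
Derivatives of the ansatz:
  u_x = A + B e^{x}
  u_y = 0
Term by term:
  3·(u_x)² = 3 A^{2} + 6 A B e^{x} + 3 B^{2} e^{2 x}
  2·u_x·u_y = 0
So the left-hand side equals
  3 A^{2} + 6 A B e^{x} + 3 B^{2} e^{2 x}
This must equal f(x, y) identically; expanded, f = 27 e^{2 x} + 18 e^{x} + 3.
Matching coefficients of the independent functions:
  [constant term]:  3 A^{2} = 3
  [e^{x}]:  6 A B = 18
  [e^{2 x}]:  3 B^{2} = 27
These equations allow (A, B) = (-1, -3) or (1, 3).
Impose the point condition(s):
  u(0, 0) = 3  ⟹  B = 3
Only A = 1, B = 3 satisfies everything.
Hence u(x, y) = x + 3 e^{x}.

Answer: u(x, y) = x + 3 e^{x}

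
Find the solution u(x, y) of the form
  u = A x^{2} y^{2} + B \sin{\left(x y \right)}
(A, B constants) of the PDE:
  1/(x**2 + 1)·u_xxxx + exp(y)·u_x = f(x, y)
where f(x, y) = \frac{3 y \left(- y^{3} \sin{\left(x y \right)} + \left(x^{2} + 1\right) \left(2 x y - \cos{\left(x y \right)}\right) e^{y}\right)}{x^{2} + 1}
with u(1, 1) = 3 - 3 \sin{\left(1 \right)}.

Substitute the ansatz u = A x^{2} y^{2} + B \sin{\left(x y \right)} into the left-hand side.
Derivatives of the ansatz:
  u_xxxx = B y^{4} \sin{\left(x y \right)}
  u_x = 2 A x y^{2} + B y \cos{\left(x y \right)}
Term by term:
  1/(x**2 + 1)·u_xxxx = \frac{B y^{4} \sin{\left(x y \right)}}{x^{2} + 1}
  exp(y)·u_x = 2 A x y^{2} e^{y} + B y e^{y} \cos{\left(x y \right)}
So the left-hand side equals
  2 A x y^{2} e^{y} + \frac{B y^{4} \sin{\left(x y \right)}}{x^{2} + 1} + B y e^{y} \cos{\left(x y \right)}
This must equal f(x, y) identically; expanded, f = 6 x y^{2} e^{y} - \frac{3 y^{4} \sin{\left(x y \right)}}{x^{2} + 1} - 3 y e^{y} \cos{\left(x y \right)}.
Matching coefficients of the independent functions:
  [x y^{2} e^{y}]:  2 A = 6
  [y e^{y} \cos{\left(x y \right)}, \frac{y^{4} \sin{\left(x y \right)}}{x^{2} + 1}]:  B = -3
Solving: A = 3, B = -3.
Check against the point condition:
  u(1, 1) = 3 - 3 \sin{\left(1 \right)}  ⟹  A + B \sin{\left(1 \right)} = 3 - 3 \sin{\left(1 \right)}  ✓
Hence u(x, y) = 3 x^{2} y^{2} - 3 \sin{\left(x y \right)}.

Answer: u(x, y) = 3 x^{2} y^{2} - 3 \sin{\left(x y \right)}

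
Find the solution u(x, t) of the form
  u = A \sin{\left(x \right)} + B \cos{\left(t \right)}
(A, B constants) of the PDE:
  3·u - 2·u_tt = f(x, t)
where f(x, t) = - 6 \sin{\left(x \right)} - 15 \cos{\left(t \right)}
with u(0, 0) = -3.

Answer: u(x, t) = - 2 \sin{\left(x \right)} - 3 \cos{\left(t \right)}

Derivation:
Substitute the ansatz u = A \sin{\left(x \right)} + B \cos{\left(t \right)} into the left-hand side.
Derivatives of the ansatz:
  u_tt = - B \cos{\left(t \right)}
Term by term:
  3·u = 3 A \sin{\left(x \right)} + 3 B \cos{\left(t \right)}
  -2·u_tt = 2 B \cos{\left(t \right)}
So the left-hand side equals
  3 A \sin{\left(x \right)} + 5 B \cos{\left(t \right)}
This must equal f(x, t) = - 6 \sin{\left(x \right)} - 15 \cos{\left(t \right)} identically.
Matching coefficients of the independent functions:
  [\sin{\left(x \right)}]:  3 A = -6
  [\cos{\left(t \right)}]:  5 B = -15
Solving: A = -2, B = -3.
Check against the point condition:
  u(0, 0) = -3  ⟹  B = -3  ✓
Hence u(x, t) = - 2 \sin{\left(x \right)} - 3 \cos{\left(t \right)}.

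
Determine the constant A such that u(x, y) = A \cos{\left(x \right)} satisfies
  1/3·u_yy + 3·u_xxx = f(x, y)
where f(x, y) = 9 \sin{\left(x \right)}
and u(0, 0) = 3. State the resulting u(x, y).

Substitute the ansatz u = A \cos{\left(x \right)} into the left-hand side.
Derivatives of the ansatz:
  u_yy = 0
  u_xxx = A \sin{\left(x \right)}
Term by term:
  1/3·u_yy = 0
  3·u_xxx = 3 A \sin{\left(x \right)}
So the left-hand side equals
  3 A \sin{\left(x \right)}
This must equal f(x, y) = 9 \sin{\left(x \right)} identically.
Matching coefficients of the independent functions:
  [\sin{\left(x \right)}]:  3 A = 9
Solving: A = 3.
Check against the point condition:
  u(0, 0) = 3  ⟹  A = 3  ✓
Hence u(x, y) = 3 \cos{\left(x \right)}.

Answer: u(x, y) = 3 \cos{\left(x \right)}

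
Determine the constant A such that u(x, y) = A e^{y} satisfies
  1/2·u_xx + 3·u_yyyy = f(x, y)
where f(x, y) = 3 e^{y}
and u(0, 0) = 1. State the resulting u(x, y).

Substitute the ansatz u = A e^{y} into the left-hand side.
Derivatives of the ansatz:
  u_xx = 0
  u_yyyy = A e^{y}
Term by term:
  1/2·u_xx = 0
  3·u_yyyy = 3 A e^{y}
So the left-hand side equals
  3 A e^{y}
This must equal f(x, y) = 3 e^{y} identically.
Matching coefficients of the independent functions:
  [e^{y}]:  3 A = 3
Solving: A = 1.
Check against the point condition:
  u(0, 0) = 1  ⟹  A = 1  ✓
Hence u(x, y) = e^{y}.

Answer: u(x, y) = e^{y}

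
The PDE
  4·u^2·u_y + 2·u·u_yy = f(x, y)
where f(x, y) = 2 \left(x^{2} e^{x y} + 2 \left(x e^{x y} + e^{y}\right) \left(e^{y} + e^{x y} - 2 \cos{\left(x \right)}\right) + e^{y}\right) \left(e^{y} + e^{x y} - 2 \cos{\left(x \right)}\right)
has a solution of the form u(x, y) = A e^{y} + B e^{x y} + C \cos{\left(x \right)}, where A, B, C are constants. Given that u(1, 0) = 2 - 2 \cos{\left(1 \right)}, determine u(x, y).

Substitute the ansatz u = A e^{y} + B e^{x y} + C \cos{\left(x \right)} into the left-hand side.
Derivatives of the ansatz:
  u_y = A e^{y} + B x e^{x y}
  u_yy = A e^{y} + B x^{2} e^{x y}
Term by term:
  4·u^2·u_y = 4 A^{3} e^{3 y} + 4 A^{2} B x e^{2 y} e^{x y} + 8 A^{2} B e^{2 y} e^{x y} + 8 A^{2} C e^{2 y} \cos{\left(x \right)} + 8 A B^{2} x e^{y} e^{2 x y} + 4 A B^{2} e^{y} e^{2 x y} + 8 A B C x e^{y} e^{x y} \cos{\left(x \right)} + 8 A B C e^{y} e^{x y} \cos{\left(x \right)} + 4 A C^{2} e^{y} \cos^{2}{\left(x \right)} + 4 B^{3} x e^{3 x y} + 8 B^{2} C x e^{2 x y} \cos{\left(x \right)} + 4 B C^{2} x e^{x y} \cos^{2}{\left(x \right)}
  2·u·u_yy = 2 A^{2} e^{2 y} + 2 A B x^{2} e^{y} e^{x y} + 2 A B e^{y} e^{x y} + 2 A C e^{y} \cos{\left(x \right)} + 2 B^{2} x^{2} e^{2 x y} + 2 B C x^{2} e^{x y} \cos{\left(x \right)}
So the left-hand side equals
  4 A^{3} e^{3 y} + 4 A^{2} B x e^{2 y} e^{x y} + 8 A^{2} B e^{2 y} e^{x y} + 8 A^{2} C e^{2 y} \cos{\left(x \right)} + 2 A^{2} e^{2 y} + 8 A B^{2} x e^{y} e^{2 x y} + 4 A B^{2} e^{y} e^{2 x y} + 8 A B C x e^{y} e^{x y} \cos{\left(x \right)} + 8 A B C e^{y} e^{x y} \cos{\left(x \right)} + 2 A B x^{2} e^{y} e^{x y} + 2 A B e^{y} e^{x y} + 4 A C^{2} e^{y} \cos^{2}{\left(x \right)} + 2 A C e^{y} \cos{\left(x \right)} + 4 B^{3} x e^{3 x y} + 8 B^{2} C x e^{2 x y} \cos{\left(x \right)} + 2 B^{2} x^{2} e^{2 x y} + 4 B C^{2} x e^{x y} \cos^{2}{\left(x \right)} + 2 B C x^{2} e^{x y} \cos{\left(x \right)}
This must equal f(x, y) identically; expanded, f = 2 x^{2} e^{y} e^{x y} + 2 x^{2} e^{2 x y} - 4 x^{2} e^{x y} \cos{\left(x \right)} + 4 x e^{2 y} e^{x y} + 8 x e^{y} e^{2 x y} - 16 x e^{y} e^{x y} \cos{\left(x \right)} + 4 x e^{3 x y} - 16 x e^{2 x y} \cos{\left(x \right)} + 16 x e^{x y} \cos^{2}{\left(x \right)} + 4 e^{3 y} + 8 e^{2 y} e^{x y} - 16 e^{2 y} \cos{\left(x \right)} + 2 e^{2 y} + 4 e^{y} e^{2 x y} - 16 e^{y} e^{x y} \cos{\left(x \right)} + 2 e^{y} e^{x y} + 16 e^{y} \cos^{2}{\left(x \right)} - 4 e^{y} \cos{\left(x \right)}.
Matching coefficients of the independent functions:
(each divided by its leading coefficient; functions giving the same equation are listed together)
  [x e^{3 x y}]:  B^{3} - 1 = 0
  [x^{2} e^{2 x y}]:  B^{2} - 1 = 0
  [e^{y} e^{x y}, x^{2} e^{y} e^{x y}]:  A B - 1 = 0
  [e^{y} e^{2 x y}, x e^{y} e^{2 x y}]:  A B^{2} - 1 = 0
  [e^{y} \cos{\left(x \right)}]:  A C + 2 = 0
  [e^{y} \cos^{2}{\left(x \right)}]:  A C^{2} - 4 = 0
  [e^{2 y} e^{x y}, x e^{2 y} e^{x y}]:  A^{2} B - 1 = 0
  [e^{2 y} \cos{\left(x \right)}]:  A^{2} C + 2 = 0
  [x e^{x y} \cos^{2}{\left(x \right)}]:  B C^{2} - 4 = 0
  [x e^{2 x y} \cos{\left(x \right)}]:  B^{2} C + 2 = 0
  [x^{2} e^{x y} \cos{\left(x \right)}]:  B C + 2 = 0
  [e^{y} e^{x y} \cos{\left(x \right)}, x e^{y} e^{x y} \cos{\left(x \right)}]:  A B C + 2 = 0
  [e^{2 y}]:  A^{2} - 1 = 0
  [e^{3 y}]:  A^{3} - 1 = 0
Solving: A = 1, B = 1, C = -2.
Check against the point condition:
  u(1, 0) = 2 - 2 \cos{\left(1 \right)}  ⟹  A + B + C \cos{\left(1 \right)} = 2 - 2 \cos{\left(1 \right)}  ✓
Hence u(x, y) = e^{y} + e^{x y} - 2 \cos{\left(x \right)}.

Answer: u(x, y) = e^{y} + e^{x y} - 2 \cos{\left(x \right)}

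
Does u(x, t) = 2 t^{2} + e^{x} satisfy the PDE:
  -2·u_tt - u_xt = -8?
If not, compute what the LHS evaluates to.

Answer: Yes

Derivation:
Evaluate each term of the left-hand side for u = 2 t^{2} + e^{x}.
Derivatives:
  u_tt = 4
  u_xt = 0
Terms:
  -2·u_tt = -8
  -u_xt = 0
Sum: LHS = -8
This is exactly the given right-hand side, so u is a solution.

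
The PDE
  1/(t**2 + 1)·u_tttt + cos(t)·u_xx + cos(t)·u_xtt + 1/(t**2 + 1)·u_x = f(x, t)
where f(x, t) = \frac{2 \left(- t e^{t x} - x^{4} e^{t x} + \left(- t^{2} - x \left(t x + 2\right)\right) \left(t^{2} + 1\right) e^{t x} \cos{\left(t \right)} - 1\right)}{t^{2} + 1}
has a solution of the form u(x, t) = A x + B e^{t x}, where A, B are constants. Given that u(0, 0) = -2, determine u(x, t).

Substitute the ansatz u = A x + B e^{t x} into the left-hand side.
Derivatives of the ansatz:
  u_tttt = B x^{4} e^{t x}
  u_xx = B t^{2} e^{t x}
  u_xtt = B t x^{2} e^{t x} + 2 B x e^{t x}
  u_x = A + B t e^{t x}
Term by term:
  1/(t**2 + 1)·u_tttt = \frac{B x^{4} e^{t x}}{t^{2} + 1}
  cos(t)·u_xx = B t^{2} e^{t x} \cos{\left(t \right)}
  cos(t)·u_xtt = B t x^{2} e^{t x} \cos{\left(t \right)} + 2 B x e^{t x} \cos{\left(t \right)}
  1/(t**2 + 1)·u_x = \frac{A}{t^{2} + 1} + \frac{B t e^{t x}}{t^{2} + 1}
So the left-hand side equals
  \frac{A}{t^{2} + 1} + B t^{2} e^{t x} \cos{\left(t \right)} + B t x^{2} e^{t x} \cos{\left(t \right)} + \frac{B t e^{t x}}{t^{2} + 1} + \frac{B x^{4} e^{t x}}{t^{2} + 1} + 2 B x e^{t x} \cos{\left(t \right)}
This must equal f(x, t) identically; expanded, f = - 2 t^{2} e^{t x} \cos{\left(t \right)} - 2 t x^{2} e^{t x} \cos{\left(t \right)} - \frac{2 t e^{t x}}{t^{2} + 1} - \frac{2 x^{4} e^{t x}}{t^{2} + 1} - 4 x e^{t x} \cos{\left(t \right)} - \frac{2}{t^{2} + 1}.
Matching coefficients of the independent functions:
  [\frac{t e^{t x}}{t^{2} + 1}, t^{2} e^{t x} \cos{\left(t \right)}, \frac{x^{4} e^{t x}}{t^{2} + 1}, t x^{2} e^{t x} \cos{\left(t \right)}]:  B = -2
  [x e^{t x} \cos{\left(t \right)}]:  2 B = -4
  [\frac{1}{t^{2} + 1}]:  A = -2
Solving: A = -2, B = -2.
Check against the point condition:
  u(0, 0) = -2  ⟹  B = -2  ✓
Hence u(x, t) = - 2 x - 2 e^{t x}.

Answer: u(x, t) = - 2 x - 2 e^{t x}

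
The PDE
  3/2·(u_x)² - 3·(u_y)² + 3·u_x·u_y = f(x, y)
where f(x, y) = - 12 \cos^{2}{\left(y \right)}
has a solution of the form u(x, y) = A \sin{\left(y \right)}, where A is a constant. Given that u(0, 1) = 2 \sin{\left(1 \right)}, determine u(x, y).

Substitute the ansatz u = A \sin{\left(y \right)} into the left-hand side.
Derivatives of the ansatz:
  u_x = 0
  u_y = A \cos{\left(y \right)}
Term by term:
  3/2·(u_x)² = 0
  -3·(u_y)² = - 3 A^{2} \cos^{2}{\left(y \right)}
  3·u_x·u_y = 0
So the left-hand side equals
  - 3 A^{2} \cos^{2}{\left(y \right)}
This must equal f(x, y) = - 12 \cos^{2}{\left(y \right)} identically.
Matching coefficients of the independent functions:
  [\cos^{2}{\left(y \right)}]:  - 3 A^{2} = -12
These equations allow (A) = (-2) or (2).
Impose the point condition(s):
  u(0, 1) = 2 \sin{\left(1 \right)}  ⟹  A \sin{\left(1 \right)} = 2 \sin{\left(1 \right)}
Only A = 2 satisfies everything.
Hence u(x, y) = 2 \sin{\left(y \right)}.

Answer: u(x, y) = 2 \sin{\left(y \right)}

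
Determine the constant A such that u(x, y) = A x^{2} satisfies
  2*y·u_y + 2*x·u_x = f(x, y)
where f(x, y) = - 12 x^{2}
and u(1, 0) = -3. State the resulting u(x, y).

Answer: u(x, y) = - 3 x^{2}

Derivation:
Substitute the ansatz u = A x^{2} into the left-hand side.
Derivatives of the ansatz:
  u_y = 0
  u_x = 2 A x
Term by term:
  2*y·u_y = 0
  2*x·u_x = 4 A x^{2}
So the left-hand side equals
  4 A x^{2}
This must equal f(x, y) = - 12 x^{2} identically.
Matching coefficients of the independent functions:
  [x^{2}]:  4 A = -12
Solving: A = -3.
Check against the point condition:
  u(1, 0) = -3  ⟹  A = -3  ✓
Hence u(x, y) = - 3 x^{2}.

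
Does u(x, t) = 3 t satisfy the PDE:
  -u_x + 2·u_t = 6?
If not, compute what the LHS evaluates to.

Answer: Yes

Derivation:
Evaluate each term of the left-hand side for u = 3 t.
Derivatives:
  u_x = 0
  u_t = 3
Terms:
  -u_x = 0
  2·u_t = 6
Sum: LHS = 6
This is exactly the given right-hand side, so u is a solution.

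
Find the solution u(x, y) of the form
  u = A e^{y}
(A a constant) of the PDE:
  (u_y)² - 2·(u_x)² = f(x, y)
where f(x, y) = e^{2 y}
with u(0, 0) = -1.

Substitute the ansatz u = A e^{y} into the left-hand side.
Derivatives of the ansatz:
  u_y = A e^{y}
  u_x = 0
Term by term:
  (u_y)² = A^{2} e^{2 y}
  -2·(u_x)² = 0
So the left-hand side equals
  A^{2} e^{2 y}
This must equal f(x, y) = e^{2 y} identically.
Matching coefficients of the independent functions:
  [e^{2 y}]:  A^{2} = 1
These equations allow (A) = (-1) or (1).
Impose the point condition(s):
  u(0, 0) = -1  ⟹  A = -1
Only A = -1 satisfies everything.
Hence u(x, y) = - e^{y}.

Answer: u(x, y) = - e^{y}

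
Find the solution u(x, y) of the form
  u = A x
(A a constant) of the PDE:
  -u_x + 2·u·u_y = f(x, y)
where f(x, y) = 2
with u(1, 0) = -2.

Answer: u(x, y) = - 2 x

Derivation:
Substitute the ansatz u = A x into the left-hand side.
Derivatives of the ansatz:
  u_x = A
  u_y = 0
Term by term:
  -u_x = - A
  2·u·u_y = 0
So the left-hand side equals
  - A
This must equal f(x, y) = 2 identically.
Matching coefficients of the independent functions:
  [constant term]:  - A = 2
Solving: A = -2.
Check against the point condition:
  u(1, 0) = -2  ⟹  A = -2  ✓
Hence u(x, y) = - 2 x.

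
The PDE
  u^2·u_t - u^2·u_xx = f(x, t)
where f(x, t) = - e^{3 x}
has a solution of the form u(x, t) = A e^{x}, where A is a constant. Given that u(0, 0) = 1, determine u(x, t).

Answer: u(x, t) = e^{x}

Derivation:
Substitute the ansatz u = A e^{x} into the left-hand side.
Derivatives of the ansatz:
  u_t = 0
  u_xx = A e^{x}
Term by term:
  u^2·u_t = 0
  -u^2·u_xx = - A^{3} e^{3 x}
So the left-hand side equals
  - A^{3} e^{3 x}
This must equal f(x, t) = - e^{3 x} identically.
Matching coefficients of the independent functions:
  [e^{3 x}]:  - A^{3} = -1
Solving: A = 1.
Check against the point condition:
  u(0, 0) = 1  ⟹  A = 1  ✓
Hence u(x, t) = e^{x}.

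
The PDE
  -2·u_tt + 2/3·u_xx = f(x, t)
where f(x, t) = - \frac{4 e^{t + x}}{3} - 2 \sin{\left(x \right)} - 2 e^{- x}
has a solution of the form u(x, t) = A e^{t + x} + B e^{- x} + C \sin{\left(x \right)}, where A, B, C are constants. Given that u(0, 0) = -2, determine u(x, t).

Substitute the ansatz u = A e^{t + x} + B e^{- x} + C \sin{\left(x \right)} into the left-hand side.
Derivatives of the ansatz:
  u_tt = A e^{t} e^{x}
  u_xx = A e^{t} e^{x} + B e^{- x} - C \sin{\left(x \right)}
Term by term:
  -2·u_tt = - 2 A e^{t} e^{x}
  2/3·u_xx = \frac{2 A e^{t} e^{x}}{3} + \frac{2 B e^{- x}}{3} - \frac{2 C \sin{\left(x \right)}}{3}
So the left-hand side equals
  - \frac{4 A e^{t} e^{x}}{3} + \frac{2 B e^{- x}}{3} - \frac{2 C \sin{\left(x \right)}}{3}
This must equal f(x, t) identically; expanded, f = - \frac{4 e^{t} e^{x}}{3} - 2 \sin{\left(x \right)} - 2 e^{- x}.
Matching coefficients of the independent functions:
  [e^{t} e^{x}]:  - \frac{4 A}{3} = - \frac{4}{3}
  [e^{- x}]:  \frac{2 B}{3} = -2
  [\sin{\left(x \right)}]:  - \frac{2 C}{3} = -2
Solving: A = 1, B = -3, C = 3.
Check against the point condition:
  u(0, 0) = -2  ⟹  A + B = -2  ✓
Hence u(x, t) = e^{t + x} + 3 \sin{\left(x \right)} - 3 e^{- x}.

Answer: u(x, t) = e^{t + x} + 3 \sin{\left(x \right)} - 3 e^{- x}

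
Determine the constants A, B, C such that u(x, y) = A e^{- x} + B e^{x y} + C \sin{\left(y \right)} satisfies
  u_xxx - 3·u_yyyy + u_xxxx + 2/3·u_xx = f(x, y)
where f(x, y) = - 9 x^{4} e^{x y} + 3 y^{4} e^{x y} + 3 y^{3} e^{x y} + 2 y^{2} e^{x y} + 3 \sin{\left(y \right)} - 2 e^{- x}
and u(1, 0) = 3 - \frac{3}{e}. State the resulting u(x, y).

Substitute the ansatz u = A e^{- x} + B e^{x y} + C \sin{\left(y \right)} into the left-hand side.
Derivatives of the ansatz:
  u_xxx = - A e^{- x} + B y^{3} e^{x y}
  u_yyyy = B x^{4} e^{x y} + C \sin{\left(y \right)}
  u_xxxx = A e^{- x} + B y^{4} e^{x y}
  u_xx = A e^{- x} + B y^{2} e^{x y}
Term by term:
  u_xxx = - A e^{- x} + B y^{3} e^{x y}
  -3·u_yyyy = - 3 B x^{4} e^{x y} - 3 C \sin{\left(y \right)}
  u_xxxx = A e^{- x} + B y^{4} e^{x y}
  2/3·u_xx = \frac{2 A e^{- x}}{3} + \frac{2 B y^{2} e^{x y}}{3}
So the left-hand side equals
  \frac{2 A e^{- x}}{3} - 3 B x^{4} e^{x y} + B y^{4} e^{x y} + B y^{3} e^{x y} + \frac{2 B y^{2} e^{x y}}{3} - 3 C \sin{\left(y \right)}
This must equal f(x, y) = - 9 x^{4} e^{x y} + 3 y^{4} e^{x y} + 3 y^{3} e^{x y} + 2 y^{2} e^{x y} + 3 \sin{\left(y \right)} - 2 e^{- x} identically.
Matching coefficients of the independent functions:
  [x^{4} e^{x y}]:  - 3 B = -9
  [y^{2} e^{x y}]:  \frac{2 B}{3} = 2
  [y^{3} e^{x y}, y^{4} e^{x y}]:  B = 3
  [e^{- x}]:  \frac{2 A}{3} = -2
  [\sin{\left(y \right)}]:  - 3 C = 3
Solving: A = -3, B = 3, C = -1.
Check against the point condition:
  u(1, 0) = 3 - \frac{3}{e}  ⟹  \frac{A}{e} + B = 3 - \frac{3}{e}  ✓
Hence u(x, y) = 3 e^{x y} - \sin{\left(y \right)} - 3 e^{- x}.

Answer: u(x, y) = 3 e^{x y} - \sin{\left(y \right)} - 3 e^{- x}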